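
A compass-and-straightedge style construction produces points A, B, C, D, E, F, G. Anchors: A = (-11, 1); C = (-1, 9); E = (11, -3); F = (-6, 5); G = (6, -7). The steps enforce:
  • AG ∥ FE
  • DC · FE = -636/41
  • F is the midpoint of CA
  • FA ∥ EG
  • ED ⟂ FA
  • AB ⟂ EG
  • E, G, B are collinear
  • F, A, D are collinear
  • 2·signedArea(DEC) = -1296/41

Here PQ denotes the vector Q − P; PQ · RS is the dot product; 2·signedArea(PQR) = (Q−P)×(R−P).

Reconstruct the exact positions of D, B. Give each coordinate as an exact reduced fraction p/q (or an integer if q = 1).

1. D_x = 19/41  [F, A, D are collinear ∩ ED ⟂ FA]
2. D_y = 417/41  [F, A, D are collinear ∩ ED ⟂ FA]
   → D = (19/41, 417/41)
3. B_x = -19/41  [E, G, B are collinear ∩ AB ⟂ EG]
4. B_y = -499/41  [E, G, B are collinear ∩ AB ⟂ EG]
   → B = (-19/41, -499/41)

B = (-19/41, -499/41)
D = (19/41, 417/41)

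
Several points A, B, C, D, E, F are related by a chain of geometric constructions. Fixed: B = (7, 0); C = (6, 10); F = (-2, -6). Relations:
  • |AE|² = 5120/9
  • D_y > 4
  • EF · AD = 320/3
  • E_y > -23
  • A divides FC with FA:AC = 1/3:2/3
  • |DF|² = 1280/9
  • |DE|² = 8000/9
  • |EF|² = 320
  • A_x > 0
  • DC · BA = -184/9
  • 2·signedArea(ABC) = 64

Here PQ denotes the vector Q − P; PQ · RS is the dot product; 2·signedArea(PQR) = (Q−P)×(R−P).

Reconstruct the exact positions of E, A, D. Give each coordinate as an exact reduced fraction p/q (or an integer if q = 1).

A = (2/3, -2/3)
D = (10/3, 14/3)
E = (-10, -22)

1. A_x = 2/3  [A divides FC with FA:AC = 1/3:2/3]
2. A_y = -2/3  [A divides FC with FA:AC = 1/3:2/3]
   → A = (2/3, -2/3)
3. D_x = 10/3  [line 19/3·x + 2/3·y + -218/9 = 0 ∩ |DF|² = 1280/9]
4. D_y = 14/3  [line 19/3·x + 2/3·y + -218/9 = 0 ∩ |DF|² = 1280/9]
   → D = (10/3, 14/3)
5. E_x = -10  [line -8/3·x + -16/3·y + -144 = 0 ∩ |EF|² = 320]
6. E_y = -22  [line -8/3·x + -16/3·y + -144 = 0 ∩ |EF|² = 320]
   → E = (-10, -22)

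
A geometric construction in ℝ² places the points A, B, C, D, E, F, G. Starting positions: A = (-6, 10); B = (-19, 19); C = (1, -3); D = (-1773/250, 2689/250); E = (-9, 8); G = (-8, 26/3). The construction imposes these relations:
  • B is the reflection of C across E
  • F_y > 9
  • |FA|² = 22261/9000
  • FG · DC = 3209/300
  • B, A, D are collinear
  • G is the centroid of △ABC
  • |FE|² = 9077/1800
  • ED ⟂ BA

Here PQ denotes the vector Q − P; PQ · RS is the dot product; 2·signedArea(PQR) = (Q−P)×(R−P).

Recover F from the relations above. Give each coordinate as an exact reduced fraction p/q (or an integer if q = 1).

F = (-3773/500, 14567/1500)

1. F_x = -3773/500  [line -2023/250·x + 3439/250·y + -291977/1500 = 0 ∩ |FE|² = 9077/1800]
2. F_y = 14567/1500  [line -2023/250·x + 3439/250·y + -291977/1500 = 0 ∩ |FE|² = 9077/1800]
   → F = (-3773/500, 14567/1500)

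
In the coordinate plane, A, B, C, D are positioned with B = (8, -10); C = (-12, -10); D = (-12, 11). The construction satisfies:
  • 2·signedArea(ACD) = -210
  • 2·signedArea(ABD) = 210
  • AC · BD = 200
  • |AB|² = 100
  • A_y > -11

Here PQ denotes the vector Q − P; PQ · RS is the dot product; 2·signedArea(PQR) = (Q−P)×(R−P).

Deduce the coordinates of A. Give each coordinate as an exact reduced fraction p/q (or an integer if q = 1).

A = (-2, -10)

1. A_x = -2  [2·signedArea(ABD) = 210 ∩ AC · BD = 200]
2. A_y = -10  [2·signedArea(ABD) = 210 ∩ AC · BD = 200]
   → A = (-2, -10)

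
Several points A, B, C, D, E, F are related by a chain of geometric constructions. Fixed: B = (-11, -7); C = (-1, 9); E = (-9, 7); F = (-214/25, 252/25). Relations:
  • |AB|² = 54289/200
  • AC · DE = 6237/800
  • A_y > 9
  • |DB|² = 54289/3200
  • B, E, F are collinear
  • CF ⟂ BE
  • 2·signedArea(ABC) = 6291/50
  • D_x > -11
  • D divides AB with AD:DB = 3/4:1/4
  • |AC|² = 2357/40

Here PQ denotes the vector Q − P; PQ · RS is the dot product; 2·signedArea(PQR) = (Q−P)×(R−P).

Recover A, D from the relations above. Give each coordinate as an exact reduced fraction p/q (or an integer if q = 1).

1. A_x = -867/100  [line -16·x + 10·y + -11591/50 = 0 ∩ |AB|² = 54289/200]
2. A_y = 931/100  [line -16·x + 10·y + -11591/50 = 0 ∩ |AB|² = 54289/200]
   → A = (-867/100, 931/100)
3. D_x = -4167/400  [D divides AB with AD:DB = 3/4:1/4]
4. D_y = -1169/400  [D divides AB with AD:DB = 3/4:1/4]
   → D = (-4167/400, -1169/400)

A = (-867/100, 931/100)
D = (-4167/400, -1169/400)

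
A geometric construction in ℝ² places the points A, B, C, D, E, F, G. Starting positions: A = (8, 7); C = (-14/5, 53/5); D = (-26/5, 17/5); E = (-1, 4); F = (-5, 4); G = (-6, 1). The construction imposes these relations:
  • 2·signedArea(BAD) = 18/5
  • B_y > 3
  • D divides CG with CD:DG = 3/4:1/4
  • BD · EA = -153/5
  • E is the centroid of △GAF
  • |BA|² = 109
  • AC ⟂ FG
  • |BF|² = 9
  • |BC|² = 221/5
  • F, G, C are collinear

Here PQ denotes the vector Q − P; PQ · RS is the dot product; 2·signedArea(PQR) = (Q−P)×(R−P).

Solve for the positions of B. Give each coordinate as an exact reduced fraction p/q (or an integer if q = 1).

1. B_x = -2  [2·signedArea(BAD) = 18/5 ∩ BD · EA = -153/5]
2. B_y = 4  [2·signedArea(BAD) = 18/5 ∩ BD · EA = -153/5]
   → B = (-2, 4)

B = (-2, 4)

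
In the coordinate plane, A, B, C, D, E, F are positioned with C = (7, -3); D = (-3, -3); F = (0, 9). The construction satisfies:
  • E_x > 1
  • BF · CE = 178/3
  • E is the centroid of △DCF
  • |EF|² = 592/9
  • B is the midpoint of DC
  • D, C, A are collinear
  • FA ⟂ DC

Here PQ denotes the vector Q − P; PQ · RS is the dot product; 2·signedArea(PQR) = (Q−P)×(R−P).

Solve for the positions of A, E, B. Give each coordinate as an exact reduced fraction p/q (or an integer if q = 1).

1. A_x = 0  [D, C, A are collinear ∩ FA ⟂ DC]
2. A_y = -3  [D, C, A are collinear ∩ FA ⟂ DC]
   → A = (0, -3)
3. E_x = 4/3  [E is the centroid of △DCF]
4. E_y = 1  [E is the centroid of △DCF]
   → E = (4/3, 1)
5. B_x = 2  [B is the midpoint of DC]
6. B_y = -3  [B is the midpoint of DC]
   → B = (2, -3)

A = (0, -3)
B = (2, -3)
E = (4/3, 1)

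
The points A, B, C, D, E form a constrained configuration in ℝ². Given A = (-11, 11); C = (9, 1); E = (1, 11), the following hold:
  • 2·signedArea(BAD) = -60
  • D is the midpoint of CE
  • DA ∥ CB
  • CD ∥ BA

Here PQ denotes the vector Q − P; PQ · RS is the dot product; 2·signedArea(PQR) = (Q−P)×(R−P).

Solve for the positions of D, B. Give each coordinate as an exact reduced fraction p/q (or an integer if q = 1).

B = (-7, 6)
D = (5, 6)

1. D_x = 5  [D is the midpoint of CE]
2. D_y = 6  [D is the midpoint of CE]
   → D = (5, 6)
3. B_x = -7  [CD ∥ BA ∩ DA ∥ CB]
4. B_y = 6  [CD ∥ BA ∩ DA ∥ CB]
   → B = (-7, 6)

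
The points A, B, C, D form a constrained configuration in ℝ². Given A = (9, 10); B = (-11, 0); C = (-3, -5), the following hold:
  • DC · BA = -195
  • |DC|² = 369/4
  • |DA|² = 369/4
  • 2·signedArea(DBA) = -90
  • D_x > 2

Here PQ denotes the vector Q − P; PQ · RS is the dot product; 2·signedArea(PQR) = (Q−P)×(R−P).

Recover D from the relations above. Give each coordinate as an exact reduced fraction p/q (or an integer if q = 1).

1. D_x = 3  [2·signedArea(DBA) = -90 ∩ DC · BA = -195]
2. D_y = 5/2  [2·signedArea(DBA) = -90 ∩ DC · BA = -195]
   → D = (3, 5/2)

D = (3, 5/2)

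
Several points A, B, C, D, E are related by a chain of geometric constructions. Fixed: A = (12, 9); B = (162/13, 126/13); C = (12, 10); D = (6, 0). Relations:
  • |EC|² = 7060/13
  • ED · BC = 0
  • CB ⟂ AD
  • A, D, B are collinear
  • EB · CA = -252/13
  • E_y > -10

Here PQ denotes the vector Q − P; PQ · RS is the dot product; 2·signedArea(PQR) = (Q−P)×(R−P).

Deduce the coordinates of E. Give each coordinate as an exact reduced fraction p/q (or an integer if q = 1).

1. E_x = -6/13  [ED · BC = 0 ∩ EB · CA = -252/13]
2. E_y = -126/13  [ED · BC = 0 ∩ EB · CA = -252/13]
   → E = (-6/13, -126/13)

E = (-6/13, -126/13)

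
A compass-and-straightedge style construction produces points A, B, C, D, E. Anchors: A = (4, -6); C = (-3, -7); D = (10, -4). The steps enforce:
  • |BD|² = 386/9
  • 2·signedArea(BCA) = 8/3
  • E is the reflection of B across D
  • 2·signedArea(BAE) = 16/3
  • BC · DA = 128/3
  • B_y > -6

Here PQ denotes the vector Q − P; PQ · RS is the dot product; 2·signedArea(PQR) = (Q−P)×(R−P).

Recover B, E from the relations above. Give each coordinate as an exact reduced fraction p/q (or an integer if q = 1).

B = (11/3, -17/3)
E = (49/3, -7/3)

1. B_x = 11/3  [2·signedArea(BCA) = 8/3 ∩ BC · DA = 128/3]
2. B_y = -17/3  [2·signedArea(BCA) = 8/3 ∩ BC · DA = 128/3]
   → B = (11/3, -17/3)
3. E_x = 49/3  [E is the reflection of B across D]
4. E_y = -7/3  [E is the reflection of B across D]
   → E = (49/3, -7/3)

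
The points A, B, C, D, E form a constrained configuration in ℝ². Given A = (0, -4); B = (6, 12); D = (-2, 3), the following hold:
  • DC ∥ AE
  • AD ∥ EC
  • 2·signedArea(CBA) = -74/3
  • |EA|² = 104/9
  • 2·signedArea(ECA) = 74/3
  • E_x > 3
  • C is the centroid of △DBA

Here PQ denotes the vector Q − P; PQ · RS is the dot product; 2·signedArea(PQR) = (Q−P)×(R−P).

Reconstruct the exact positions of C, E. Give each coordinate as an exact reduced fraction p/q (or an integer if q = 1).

1. C_x = 4/3  [C is the centroid of △DBA]
2. C_y = 11/3  [C is the centroid of △DBA]
   → C = (4/3, 11/3)
3. E_x = 10/3  [AD ∥ EC ∩ DC ∥ AE]
4. E_y = -10/3  [AD ∥ EC ∩ DC ∥ AE]
   → E = (10/3, -10/3)

C = (4/3, 11/3)
E = (10/3, -10/3)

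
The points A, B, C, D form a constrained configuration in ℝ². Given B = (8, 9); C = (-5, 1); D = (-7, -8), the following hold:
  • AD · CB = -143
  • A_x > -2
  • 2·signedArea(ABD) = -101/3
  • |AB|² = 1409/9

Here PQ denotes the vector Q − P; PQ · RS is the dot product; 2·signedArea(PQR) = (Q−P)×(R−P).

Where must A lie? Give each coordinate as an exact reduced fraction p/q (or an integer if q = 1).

A = (-4/3, 2/3)

1. A_x = -4/3  [AD · CB = -143 ∩ 2·signedArea(ABD) = -101/3]
2. A_y = 2/3  [AD · CB = -143 ∩ 2·signedArea(ABD) = -101/3]
   → A = (-4/3, 2/3)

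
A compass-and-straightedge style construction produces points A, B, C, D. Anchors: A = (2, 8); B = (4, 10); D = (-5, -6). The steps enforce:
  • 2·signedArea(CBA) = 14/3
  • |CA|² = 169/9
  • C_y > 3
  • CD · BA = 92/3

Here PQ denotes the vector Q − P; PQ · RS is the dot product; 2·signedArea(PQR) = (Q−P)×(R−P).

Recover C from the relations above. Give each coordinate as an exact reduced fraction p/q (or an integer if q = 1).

C = (1/3, 4)

1. C_x = 1/3  [CD · BA = 92/3 ∩ 2·signedArea(CBA) = 14/3]
2. C_y = 4  [CD · BA = 92/3 ∩ 2·signedArea(CBA) = 14/3]
   → C = (1/3, 4)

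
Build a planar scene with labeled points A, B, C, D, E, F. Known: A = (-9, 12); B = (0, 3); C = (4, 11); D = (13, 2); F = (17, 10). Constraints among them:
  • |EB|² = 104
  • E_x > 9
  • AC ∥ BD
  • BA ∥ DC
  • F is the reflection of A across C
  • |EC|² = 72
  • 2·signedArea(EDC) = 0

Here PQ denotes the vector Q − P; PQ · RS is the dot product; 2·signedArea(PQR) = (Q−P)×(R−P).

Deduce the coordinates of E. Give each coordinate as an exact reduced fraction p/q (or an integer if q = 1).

1. E_x = 10  [line -9·x + -9·y + 135 = 0 ∩ |EC|² = 72]
2. E_y = 5  [line -9·x + -9·y + 135 = 0 ∩ |EC|² = 72]
   → E = (10, 5)

E = (10, 5)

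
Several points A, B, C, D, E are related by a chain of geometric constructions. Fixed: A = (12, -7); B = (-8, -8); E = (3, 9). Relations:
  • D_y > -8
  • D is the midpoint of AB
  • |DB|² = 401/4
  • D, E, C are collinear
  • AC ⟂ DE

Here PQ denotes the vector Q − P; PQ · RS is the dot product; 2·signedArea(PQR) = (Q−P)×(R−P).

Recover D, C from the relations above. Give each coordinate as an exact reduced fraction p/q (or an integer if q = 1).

C = (2259/1093, -6993/1093)
D = (2, -15/2)

1. D_x = 2  [D is the midpoint of AB]
2. D_y = -15/2  [D is the midpoint of AB]
   → D = (2, -15/2)
3. C_x = 2259/1093  [D, E, C are collinear ∩ AC ⟂ DE]
4. C_y = -6993/1093  [D, E, C are collinear ∩ AC ⟂ DE]
   → C = (2259/1093, -6993/1093)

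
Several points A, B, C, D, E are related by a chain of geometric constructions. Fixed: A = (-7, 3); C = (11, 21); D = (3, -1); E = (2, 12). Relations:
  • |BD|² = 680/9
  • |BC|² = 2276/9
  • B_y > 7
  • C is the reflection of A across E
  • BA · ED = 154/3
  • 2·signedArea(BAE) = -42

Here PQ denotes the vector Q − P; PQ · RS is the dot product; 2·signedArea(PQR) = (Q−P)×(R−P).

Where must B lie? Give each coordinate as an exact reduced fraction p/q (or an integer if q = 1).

1. B_x = 7/3  [2·signedArea(BAE) = -42 ∩ BA · ED = 154/3]
2. B_y = 23/3  [2·signedArea(BAE) = -42 ∩ BA · ED = 154/3]
   → B = (7/3, 23/3)

B = (7/3, 23/3)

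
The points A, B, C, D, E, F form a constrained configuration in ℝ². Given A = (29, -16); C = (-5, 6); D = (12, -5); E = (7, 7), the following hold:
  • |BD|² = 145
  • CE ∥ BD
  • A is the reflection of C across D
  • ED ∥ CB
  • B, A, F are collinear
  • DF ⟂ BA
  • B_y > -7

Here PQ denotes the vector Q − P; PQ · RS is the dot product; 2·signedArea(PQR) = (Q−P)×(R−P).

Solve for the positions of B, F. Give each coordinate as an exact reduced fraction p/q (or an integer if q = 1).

B = (0, -6)
F = (9802/941, -9026/941)

1. B_x = 0  [CE ∥ BD ∩ ED ∥ CB]
2. B_y = -6  [CE ∥ BD ∩ ED ∥ CB]
   → B = (0, -6)
3. F_x = 9802/941  [B, A, F are collinear ∩ DF ⟂ BA]
4. F_y = -9026/941  [B, A, F are collinear ∩ DF ⟂ BA]
   → F = (9802/941, -9026/941)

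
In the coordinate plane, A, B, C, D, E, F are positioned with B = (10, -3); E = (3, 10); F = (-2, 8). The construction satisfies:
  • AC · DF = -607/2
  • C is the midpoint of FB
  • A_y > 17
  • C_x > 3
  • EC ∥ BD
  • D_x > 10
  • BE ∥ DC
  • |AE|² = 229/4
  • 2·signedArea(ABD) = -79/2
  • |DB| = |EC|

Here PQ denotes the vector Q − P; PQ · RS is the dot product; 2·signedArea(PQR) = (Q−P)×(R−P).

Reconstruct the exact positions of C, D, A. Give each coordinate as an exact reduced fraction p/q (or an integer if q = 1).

A = (2, 35/2)
C = (4, 5/2)
D = (11, -21/2)

1. C_x = 4  [C is the midpoint of FB]
2. C_y = 5/2  [C is the midpoint of FB]
   → C = (4, 5/2)
3. D_x = 11  [BE ∥ DC ∩ EC ∥ BD]
4. D_y = -21/2  [BE ∥ DC ∩ EC ∥ BD]
   → D = (11, -21/2)
5. A_x = 2  [2·signedArea(ABD) = -79/2 ∩ AC · DF = -607/2]
6. A_y = 35/2  [2·signedArea(ABD) = -79/2 ∩ AC · DF = -607/2]
   → A = (2, 35/2)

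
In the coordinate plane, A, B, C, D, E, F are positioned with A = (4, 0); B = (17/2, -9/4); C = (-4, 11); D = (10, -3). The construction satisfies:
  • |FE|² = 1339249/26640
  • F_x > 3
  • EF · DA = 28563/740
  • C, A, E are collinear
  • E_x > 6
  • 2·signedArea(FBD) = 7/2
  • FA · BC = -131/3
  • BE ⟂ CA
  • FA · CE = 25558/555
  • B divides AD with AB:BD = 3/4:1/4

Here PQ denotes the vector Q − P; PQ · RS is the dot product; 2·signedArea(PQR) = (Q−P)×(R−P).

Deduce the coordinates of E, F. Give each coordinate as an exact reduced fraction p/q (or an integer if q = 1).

1. E_x = 1226/185  [C, A, E are collinear ∩ BE ⟂ CA]
2. E_y = -2673/740  [C, A, E are collinear ∩ BE ⟂ CA]
   → E = (1226/185, -2673/740)
3. F_x = 10/3  [FA · CE = 25558/555 ∩ 2·signedArea(FBD) = 7/2]
4. F_y = 8/3  [FA · CE = 25558/555 ∩ 2·signedArea(FBD) = 7/2]
   → F = (10/3, 8/3)

E = (1226/185, -2673/740)
F = (10/3, 8/3)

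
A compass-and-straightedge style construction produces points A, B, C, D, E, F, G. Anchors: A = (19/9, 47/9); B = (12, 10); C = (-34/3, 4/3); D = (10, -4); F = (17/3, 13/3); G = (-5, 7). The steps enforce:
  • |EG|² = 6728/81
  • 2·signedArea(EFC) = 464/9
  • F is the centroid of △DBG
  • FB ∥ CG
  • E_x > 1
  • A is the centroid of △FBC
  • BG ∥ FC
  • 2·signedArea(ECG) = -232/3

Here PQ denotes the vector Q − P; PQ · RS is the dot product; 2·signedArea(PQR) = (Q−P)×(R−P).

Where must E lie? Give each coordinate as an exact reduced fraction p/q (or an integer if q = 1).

E = (13/9, 5/9)

1. E_x = 13/9  [2·signedArea(ECG) = -232/3 ∩ 2·signedArea(EFC) = 464/9]
2. E_y = 5/9  [2·signedArea(ECG) = -232/3 ∩ 2·signedArea(EFC) = 464/9]
   → E = (13/9, 5/9)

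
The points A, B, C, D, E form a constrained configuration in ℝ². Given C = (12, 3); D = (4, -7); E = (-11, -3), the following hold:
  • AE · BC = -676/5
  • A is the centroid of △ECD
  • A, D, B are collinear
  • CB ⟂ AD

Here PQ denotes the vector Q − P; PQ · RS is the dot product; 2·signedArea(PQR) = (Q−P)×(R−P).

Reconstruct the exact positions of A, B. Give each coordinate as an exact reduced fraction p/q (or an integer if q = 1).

A = (5/3, -7/3)
B = (8/5, -11/5)

1. A_x = 5/3  [A is the centroid of △ECD]
2. A_y = -7/3  [A is the centroid of △ECD]
   → A = (5/3, -7/3)
3. B_x = 8/5  [A, D, B are collinear ∩ CB ⟂ AD]
4. B_y = -11/5  [A, D, B are collinear ∩ CB ⟂ AD]
   → B = (8/5, -11/5)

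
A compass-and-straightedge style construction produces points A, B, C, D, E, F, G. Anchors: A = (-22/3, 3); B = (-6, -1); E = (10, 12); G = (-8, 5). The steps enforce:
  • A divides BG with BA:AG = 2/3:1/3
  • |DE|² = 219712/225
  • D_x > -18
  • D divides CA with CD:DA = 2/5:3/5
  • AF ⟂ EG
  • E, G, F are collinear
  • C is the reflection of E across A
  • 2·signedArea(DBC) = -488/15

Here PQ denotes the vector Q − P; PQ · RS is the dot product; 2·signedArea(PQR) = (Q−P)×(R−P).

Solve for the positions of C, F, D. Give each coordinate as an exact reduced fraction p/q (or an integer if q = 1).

C = (-74/3, -6)
D = (-266/15, -12/5)
F = (-3020/373, 1851/373)

1. C_x = -74/3  [C is the reflection of E across A]
2. C_y = -6  [C is the reflection of E across A]
   → C = (-74/3, -6)
3. F_x = -3020/373  [E, G, F are collinear ∩ AF ⟂ EG]
4. F_y = 1851/373  [E, G, F are collinear ∩ AF ⟂ EG]
   → F = (-3020/373, 1851/373)
5. D_x = -266/15  [D divides CA with CD:DA = 2/5:3/5]
6. D_y = -12/5  [D divides CA with CD:DA = 2/5:3/5]
   → D = (-266/15, -12/5)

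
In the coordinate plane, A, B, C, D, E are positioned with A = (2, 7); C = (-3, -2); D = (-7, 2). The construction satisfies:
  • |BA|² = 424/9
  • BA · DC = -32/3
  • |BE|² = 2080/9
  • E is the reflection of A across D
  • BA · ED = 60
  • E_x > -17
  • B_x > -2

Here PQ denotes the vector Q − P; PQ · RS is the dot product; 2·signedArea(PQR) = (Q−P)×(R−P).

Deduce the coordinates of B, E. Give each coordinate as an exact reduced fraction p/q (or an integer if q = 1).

B = (-4/3, 1)
E = (-16, -3)

1. E_x = -16  [E is the reflection of A across D]
2. E_y = -3  [E is the reflection of A across D]
   → E = (-16, -3)
3. B_x = -4/3  [BA · ED = 60 ∩ BA · DC = -32/3]
4. B_y = 1  [BA · ED = 60 ∩ BA · DC = -32/3]
   → B = (-4/3, 1)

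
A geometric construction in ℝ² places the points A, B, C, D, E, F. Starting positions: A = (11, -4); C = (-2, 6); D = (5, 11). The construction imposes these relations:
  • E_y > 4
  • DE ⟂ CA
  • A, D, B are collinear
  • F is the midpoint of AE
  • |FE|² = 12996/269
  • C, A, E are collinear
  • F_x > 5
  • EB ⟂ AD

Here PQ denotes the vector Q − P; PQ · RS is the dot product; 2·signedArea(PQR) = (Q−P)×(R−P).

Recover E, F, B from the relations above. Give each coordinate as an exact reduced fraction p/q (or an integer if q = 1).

1. E_x = -5/269  [C, A, E are collinear ∩ DE ⟂ CA]
2. E_y = 1204/269  [C, A, E are collinear ∩ DE ⟂ CA]
   → E = (-5/269, 1204/269)
3. F_x = 1477/269  [F is the midpoint of AE]
4. F_y = 64/269  [F is the midpoint of AE]
   → F = (1477/269, 64/269)
5. B_x = 51155/7801  [A, D, B are collinear ∩ EB ⟂ AD]
6. B_y = 55436/7801  [A, D, B are collinear ∩ EB ⟂ AD]
   → B = (51155/7801, 55436/7801)

B = (51155/7801, 55436/7801)
E = (-5/269, 1204/269)
F = (1477/269, 64/269)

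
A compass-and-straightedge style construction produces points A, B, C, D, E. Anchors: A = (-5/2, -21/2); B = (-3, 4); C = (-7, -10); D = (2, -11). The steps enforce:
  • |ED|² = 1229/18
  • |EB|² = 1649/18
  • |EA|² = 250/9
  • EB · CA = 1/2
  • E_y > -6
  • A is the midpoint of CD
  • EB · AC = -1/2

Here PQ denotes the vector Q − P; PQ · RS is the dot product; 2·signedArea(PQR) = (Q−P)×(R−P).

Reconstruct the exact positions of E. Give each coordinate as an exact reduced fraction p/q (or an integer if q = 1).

E = (-25/6, -11/2)

1. E_x = -25/6  [line -9/2·x + 1/2·y + -16 = 0 ∩ |ED|² = 1229/18]
2. E_y = -11/2  [line -9/2·x + 1/2·y + -16 = 0 ∩ |ED|² = 1229/18]
   → E = (-25/6, -11/2)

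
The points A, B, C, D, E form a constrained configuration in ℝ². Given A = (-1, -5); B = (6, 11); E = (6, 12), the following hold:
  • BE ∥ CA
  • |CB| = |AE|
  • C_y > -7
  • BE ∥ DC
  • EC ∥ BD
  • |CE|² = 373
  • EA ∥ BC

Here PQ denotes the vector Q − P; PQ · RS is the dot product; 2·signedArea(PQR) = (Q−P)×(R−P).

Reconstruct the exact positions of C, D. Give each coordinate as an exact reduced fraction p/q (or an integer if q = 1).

C = (-1, -6)
D = (-1, -7)

1. C_x = -1  [BE ∥ CA ∩ EA ∥ BC]
2. C_y = -6  [BE ∥ CA ∩ EA ∥ BC]
   → C = (-1, -6)
3. D_x = -1  [BE ∥ DC ∩ EC ∥ BD]
4. D_y = -7  [BE ∥ DC ∩ EC ∥ BD]
   → D = (-1, -7)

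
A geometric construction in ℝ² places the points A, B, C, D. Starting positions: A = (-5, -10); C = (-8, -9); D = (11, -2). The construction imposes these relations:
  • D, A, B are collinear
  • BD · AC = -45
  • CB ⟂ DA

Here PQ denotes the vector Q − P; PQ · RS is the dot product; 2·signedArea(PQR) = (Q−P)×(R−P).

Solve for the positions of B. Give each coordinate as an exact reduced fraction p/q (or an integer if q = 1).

1. B_x = -7  [D, A, B are collinear ∩ CB ⟂ DA]
2. B_y = -11  [D, A, B are collinear ∩ CB ⟂ DA]
   → B = (-7, -11)

B = (-7, -11)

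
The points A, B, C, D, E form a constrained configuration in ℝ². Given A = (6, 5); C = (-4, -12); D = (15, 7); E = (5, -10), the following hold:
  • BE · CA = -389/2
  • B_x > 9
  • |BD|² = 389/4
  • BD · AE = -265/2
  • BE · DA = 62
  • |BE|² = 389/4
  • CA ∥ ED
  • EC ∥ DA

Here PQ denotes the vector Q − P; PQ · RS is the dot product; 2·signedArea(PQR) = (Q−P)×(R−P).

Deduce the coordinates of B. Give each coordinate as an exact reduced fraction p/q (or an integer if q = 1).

B = (10, -3/2)

1. B_x = 10  [BE · DA = 62 ∩ BE · CA = -389/2]
2. B_y = -3/2  [BE · DA = 62 ∩ BE · CA = -389/2]
   → B = (10, -3/2)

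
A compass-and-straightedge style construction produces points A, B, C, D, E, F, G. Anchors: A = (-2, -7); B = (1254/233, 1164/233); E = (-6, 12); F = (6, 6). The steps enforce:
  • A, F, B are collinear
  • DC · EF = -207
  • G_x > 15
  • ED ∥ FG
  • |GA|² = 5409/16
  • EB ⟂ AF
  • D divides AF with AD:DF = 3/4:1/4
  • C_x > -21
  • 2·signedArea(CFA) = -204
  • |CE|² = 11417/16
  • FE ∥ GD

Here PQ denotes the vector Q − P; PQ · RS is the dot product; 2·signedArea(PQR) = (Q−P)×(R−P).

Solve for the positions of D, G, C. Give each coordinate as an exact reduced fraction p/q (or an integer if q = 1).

1. D_x = 4  [D divides AF with AD:DF = 3/4:1/4]
2. D_y = 11/4  [D divides AF with AD:DF = 3/4:1/4]
   → D = (4, 11/4)
3. G_x = 16  [FE ∥ GD ∩ ED ∥ FG]
4. G_y = -13/4  [FE ∥ GD ∩ ED ∥ FG]
   → G = (16, -13/4)
5. C_x = -20  [2·signedArea(CFA) = -204 ∩ DC · EF = -207]
6. C_y = -43/4  [2·signedArea(CFA) = -204 ∩ DC · EF = -207]
   → C = (-20, -43/4)

C = (-20, -43/4)
D = (4, 11/4)
G = (16, -13/4)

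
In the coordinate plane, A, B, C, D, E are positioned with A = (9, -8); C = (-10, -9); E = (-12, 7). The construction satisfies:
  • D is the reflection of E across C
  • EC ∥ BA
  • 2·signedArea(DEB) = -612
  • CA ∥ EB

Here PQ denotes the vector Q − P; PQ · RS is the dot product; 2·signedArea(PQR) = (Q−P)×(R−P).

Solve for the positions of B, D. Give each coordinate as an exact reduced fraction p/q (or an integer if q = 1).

B = (7, 8)
D = (-8, -25)

1. B_x = 7  [EC ∥ BA ∩ CA ∥ EB]
2. B_y = 8  [EC ∥ BA ∩ CA ∥ EB]
   → B = (7, 8)
3. D_x = -8  [D is the reflection of E across C]
4. D_y = -25  [D is the reflection of E across C]
   → D = (-8, -25)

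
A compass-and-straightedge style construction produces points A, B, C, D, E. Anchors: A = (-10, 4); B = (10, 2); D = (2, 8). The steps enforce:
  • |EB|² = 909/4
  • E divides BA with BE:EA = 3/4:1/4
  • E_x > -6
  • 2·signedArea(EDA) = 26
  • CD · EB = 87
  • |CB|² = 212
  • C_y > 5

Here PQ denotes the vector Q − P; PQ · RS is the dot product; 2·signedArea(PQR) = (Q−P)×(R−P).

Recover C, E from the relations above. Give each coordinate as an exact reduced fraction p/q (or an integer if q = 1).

C = (-4, 6)
E = (-5, 7/2)

1. E_x = -5  [E divides BA with BE:EA = 3/4:1/4]
2. E_y = 7/2  [E divides BA with BE:EA = 3/4:1/4]
   → E = (-5, 7/2)
3. C_x = -4  [line -15·x + 3/2·y + -69 = 0 ∩ |CB|² = 212]
4. C_y = 6  [line -15·x + 3/2·y + -69 = 0 ∩ |CB|² = 212]
   → C = (-4, 6)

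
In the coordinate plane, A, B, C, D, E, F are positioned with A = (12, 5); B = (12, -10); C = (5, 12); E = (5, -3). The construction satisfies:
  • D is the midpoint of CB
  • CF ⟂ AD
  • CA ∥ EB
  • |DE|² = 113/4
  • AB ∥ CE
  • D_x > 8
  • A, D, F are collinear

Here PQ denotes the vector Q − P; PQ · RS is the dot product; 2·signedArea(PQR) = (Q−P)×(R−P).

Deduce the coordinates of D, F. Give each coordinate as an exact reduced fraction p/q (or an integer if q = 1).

1. D_x = 17/2  [D is the midpoint of CB]
2. D_y = 1  [D is the midpoint of CB]
   → D = (17/2, 1)
3. F_x = 1405/113  [A, D, F are collinear ∩ CF ⟂ AD]
4. F_y = 621/113  [A, D, F are collinear ∩ CF ⟂ AD]
   → F = (1405/113, 621/113)

D = (17/2, 1)
F = (1405/113, 621/113)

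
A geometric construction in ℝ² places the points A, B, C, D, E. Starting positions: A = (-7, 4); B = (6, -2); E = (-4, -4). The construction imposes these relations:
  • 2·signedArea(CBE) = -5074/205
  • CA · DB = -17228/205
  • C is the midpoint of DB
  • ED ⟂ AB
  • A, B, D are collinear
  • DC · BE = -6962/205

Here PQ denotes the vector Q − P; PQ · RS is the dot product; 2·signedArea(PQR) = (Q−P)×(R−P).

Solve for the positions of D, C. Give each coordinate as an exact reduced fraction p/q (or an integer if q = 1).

C = (463/205, -56/205)
D = (-304/205, 298/205)

1. D_x = -304/205  [A, B, D are collinear ∩ ED ⟂ AB]
2. D_y = 298/205  [A, B, D are collinear ∩ ED ⟂ AB]
   → D = (-304/205, 298/205)
3. C_x = 463/205  [C is the midpoint of DB]
4. C_y = -56/205  [C is the midpoint of DB]
   → C = (463/205, -56/205)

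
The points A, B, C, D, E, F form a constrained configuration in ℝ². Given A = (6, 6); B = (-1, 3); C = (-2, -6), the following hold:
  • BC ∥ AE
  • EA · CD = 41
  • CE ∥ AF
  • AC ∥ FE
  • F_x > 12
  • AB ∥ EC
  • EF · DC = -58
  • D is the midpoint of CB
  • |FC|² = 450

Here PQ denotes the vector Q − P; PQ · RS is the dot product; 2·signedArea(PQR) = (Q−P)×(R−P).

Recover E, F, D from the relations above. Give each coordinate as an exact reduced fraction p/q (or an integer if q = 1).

D = (-3/2, -3/2)
E = (5, -3)
F = (13, 9)

1. E_x = 5  [AB ∥ EC ∩ BC ∥ AE]
2. E_y = -3  [AB ∥ EC ∩ BC ∥ AE]
   → E = (5, -3)
3. F_x = 13  [AC ∥ FE ∩ CE ∥ AF]
4. F_y = 9  [AC ∥ FE ∩ CE ∥ AF]
   → F = (13, 9)
5. D_x = -3/2  [D is the midpoint of CB]
6. D_y = -3/2  [D is the midpoint of CB]
   → D = (-3/2, -3/2)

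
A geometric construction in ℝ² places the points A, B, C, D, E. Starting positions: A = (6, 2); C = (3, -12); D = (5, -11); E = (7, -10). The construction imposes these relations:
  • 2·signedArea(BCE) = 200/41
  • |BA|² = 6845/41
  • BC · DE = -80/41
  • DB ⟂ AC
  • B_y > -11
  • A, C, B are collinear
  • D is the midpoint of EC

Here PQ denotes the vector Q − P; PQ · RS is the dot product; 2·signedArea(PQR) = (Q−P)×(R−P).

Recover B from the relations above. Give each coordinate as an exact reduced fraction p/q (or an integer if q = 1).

B = (135/41, -436/41)

1. B_x = 135/41  [A, C, B are collinear ∩ DB ⟂ AC]
2. B_y = -436/41  [A, C, B are collinear ∩ DB ⟂ AC]
   → B = (135/41, -436/41)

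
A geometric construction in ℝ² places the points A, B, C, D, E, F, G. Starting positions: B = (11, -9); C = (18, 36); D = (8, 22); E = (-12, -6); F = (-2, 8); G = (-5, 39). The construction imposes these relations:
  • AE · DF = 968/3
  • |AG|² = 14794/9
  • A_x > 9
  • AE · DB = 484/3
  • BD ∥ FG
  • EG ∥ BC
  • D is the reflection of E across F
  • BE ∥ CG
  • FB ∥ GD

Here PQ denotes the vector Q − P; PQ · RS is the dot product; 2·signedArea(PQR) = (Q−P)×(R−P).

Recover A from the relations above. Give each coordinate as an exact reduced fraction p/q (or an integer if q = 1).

A = (10, 4/3)

1. A_x = 10  [AE · DB = 484/3 ∩ AE · DF = 968/3]
2. A_y = 4/3  [AE · DB = 484/3 ∩ AE · DF = 968/3]
   → A = (10, 4/3)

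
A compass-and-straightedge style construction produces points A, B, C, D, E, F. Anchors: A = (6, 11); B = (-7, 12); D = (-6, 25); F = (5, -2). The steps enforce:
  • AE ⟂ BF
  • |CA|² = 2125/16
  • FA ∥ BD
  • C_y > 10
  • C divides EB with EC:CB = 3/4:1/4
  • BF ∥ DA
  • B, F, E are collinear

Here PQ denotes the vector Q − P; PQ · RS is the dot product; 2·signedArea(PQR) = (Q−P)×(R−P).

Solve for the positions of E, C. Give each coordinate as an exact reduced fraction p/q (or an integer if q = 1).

1. E_x = -1  [B, F, E are collinear ∩ AE ⟂ BF]
2. E_y = 5  [B, F, E are collinear ∩ AE ⟂ BF]
   → E = (-1, 5)
3. C_x = -11/2  [C divides EB with EC:CB = 3/4:1/4]
4. C_y = 41/4  [C divides EB with EC:CB = 3/4:1/4]
   → C = (-11/2, 41/4)

C = (-11/2, 41/4)
E = (-1, 5)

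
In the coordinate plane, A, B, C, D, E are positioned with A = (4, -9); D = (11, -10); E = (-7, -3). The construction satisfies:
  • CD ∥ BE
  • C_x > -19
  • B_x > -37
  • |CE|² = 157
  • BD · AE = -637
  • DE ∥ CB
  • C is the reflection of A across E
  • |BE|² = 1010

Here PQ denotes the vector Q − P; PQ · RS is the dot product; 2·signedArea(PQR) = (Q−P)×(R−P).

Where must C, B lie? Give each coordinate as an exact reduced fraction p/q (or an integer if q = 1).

1. C_x = -18  [C is the reflection of A across E]
2. C_y = 3  [C is the reflection of A across E]
   → C = (-18, 3)
3. B_x = -36  [CD ∥ BE ∩ DE ∥ CB]
4. B_y = 10  [CD ∥ BE ∩ DE ∥ CB]
   → B = (-36, 10)

B = (-36, 10)
C = (-18, 3)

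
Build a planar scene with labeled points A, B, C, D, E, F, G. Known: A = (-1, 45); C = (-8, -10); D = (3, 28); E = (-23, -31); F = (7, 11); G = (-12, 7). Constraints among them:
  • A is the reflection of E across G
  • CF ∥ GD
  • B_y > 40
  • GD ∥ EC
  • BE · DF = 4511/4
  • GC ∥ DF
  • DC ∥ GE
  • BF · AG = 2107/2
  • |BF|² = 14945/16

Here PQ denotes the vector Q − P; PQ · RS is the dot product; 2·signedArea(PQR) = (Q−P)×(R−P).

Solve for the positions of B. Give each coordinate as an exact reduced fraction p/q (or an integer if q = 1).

1. B_x = 0  [BE · DF = 4511/4 ∩ BF · AG = 2107/2]
2. B_y = 163/4  [BE · DF = 4511/4 ∩ BF · AG = 2107/2]
   → B = (0, 163/4)

B = (0, 163/4)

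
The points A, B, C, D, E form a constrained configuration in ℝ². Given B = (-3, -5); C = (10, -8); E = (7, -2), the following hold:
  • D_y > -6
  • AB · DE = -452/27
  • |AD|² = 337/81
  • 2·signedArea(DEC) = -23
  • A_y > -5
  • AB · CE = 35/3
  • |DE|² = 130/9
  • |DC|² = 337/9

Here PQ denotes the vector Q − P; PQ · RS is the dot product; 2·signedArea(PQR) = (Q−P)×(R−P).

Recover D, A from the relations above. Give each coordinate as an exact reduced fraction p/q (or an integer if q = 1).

1. D_x = 14/3  [line 6·x + 3·y + -13 = 0 ∩ |DC|² = 337/9]
2. D_y = -5  [line 6·x + 3·y + -13 = 0 ∩ |DC|² = 337/9]
   → D = (14/3, -5)
3. A_x = 26/9  [AB · DE = -452/27 ∩ AB · CE = 35/3]
4. A_y = -4  [AB · DE = -452/27 ∩ AB · CE = 35/3]
   → A = (26/9, -4)

A = (26/9, -4)
D = (14/3, -5)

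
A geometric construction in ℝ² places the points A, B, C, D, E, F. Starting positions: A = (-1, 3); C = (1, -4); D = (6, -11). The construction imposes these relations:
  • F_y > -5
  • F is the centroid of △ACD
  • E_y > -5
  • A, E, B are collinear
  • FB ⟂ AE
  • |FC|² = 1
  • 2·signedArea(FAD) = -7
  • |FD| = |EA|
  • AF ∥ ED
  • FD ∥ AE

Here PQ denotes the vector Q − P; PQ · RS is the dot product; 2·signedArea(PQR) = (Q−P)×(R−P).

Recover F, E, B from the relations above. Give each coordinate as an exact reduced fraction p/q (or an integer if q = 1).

1. F_x = 2  [F is the centroid of △ACD]
2. F_y = -4  [F is the centroid of △ACD]
   → F = (2, -4)
3. E_x = 3  [AF ∥ ED ∩ FD ∥ AE]
4. E_y = -4  [AF ∥ ED ∩ FD ∥ AE]
   → E = (3, -4)
5. B_x = 179/65  [A, E, B are collinear ∩ FB ⟂ AE]
6. B_y = -232/65  [A, E, B are collinear ∩ FB ⟂ AE]
   → B = (179/65, -232/65)

B = (179/65, -232/65)
E = (3, -4)
F = (2, -4)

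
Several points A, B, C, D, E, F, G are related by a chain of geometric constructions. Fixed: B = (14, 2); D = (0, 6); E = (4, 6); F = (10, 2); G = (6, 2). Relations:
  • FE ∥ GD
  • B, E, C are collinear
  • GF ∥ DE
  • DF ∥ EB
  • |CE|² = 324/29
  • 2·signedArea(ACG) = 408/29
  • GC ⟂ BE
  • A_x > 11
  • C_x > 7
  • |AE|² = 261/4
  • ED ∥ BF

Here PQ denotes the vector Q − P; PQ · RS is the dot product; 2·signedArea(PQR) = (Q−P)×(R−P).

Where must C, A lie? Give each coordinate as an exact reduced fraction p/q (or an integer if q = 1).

A = (23/2, 3)
C = (206/29, 138/29)

1. C_x = 206/29  [B, E, C are collinear ∩ GC ⟂ BE]
2. C_y = 138/29  [B, E, C are collinear ∩ GC ⟂ BE]
   → C = (206/29, 138/29)
3. A_x = 23/2  [line 80/29·x + -32/29·y + -824/29 = 0 ∩ |AE|² = 261/4]
4. A_y = 3  [line 80/29·x + -32/29·y + -824/29 = 0 ∩ |AE|² = 261/4]
   → A = (23/2, 3)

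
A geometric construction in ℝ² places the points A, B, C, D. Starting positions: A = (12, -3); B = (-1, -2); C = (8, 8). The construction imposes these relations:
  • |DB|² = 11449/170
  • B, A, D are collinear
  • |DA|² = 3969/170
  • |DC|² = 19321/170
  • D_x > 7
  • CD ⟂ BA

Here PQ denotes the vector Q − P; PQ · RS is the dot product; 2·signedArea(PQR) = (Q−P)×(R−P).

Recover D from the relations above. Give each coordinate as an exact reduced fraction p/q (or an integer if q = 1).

1. D_x = 1221/170  [B, A, D are collinear ∩ CD ⟂ BA]
2. D_y = -447/170  [B, A, D are collinear ∩ CD ⟂ BA]
   → D = (1221/170, -447/170)

D = (1221/170, -447/170)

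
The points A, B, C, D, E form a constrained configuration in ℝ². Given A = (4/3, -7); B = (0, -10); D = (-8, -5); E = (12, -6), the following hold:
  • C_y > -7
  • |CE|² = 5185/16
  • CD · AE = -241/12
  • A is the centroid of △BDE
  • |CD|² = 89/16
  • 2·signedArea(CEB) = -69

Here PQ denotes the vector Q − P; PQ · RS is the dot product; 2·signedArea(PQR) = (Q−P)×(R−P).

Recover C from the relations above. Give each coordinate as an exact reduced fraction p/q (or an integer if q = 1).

C = (-6, -25/4)

1. C_x = -6  [2·signedArea(CEB) = -69 ∩ CD · AE = -241/12]
2. C_y = -25/4  [2·signedArea(CEB) = -69 ∩ CD · AE = -241/12]
   → C = (-6, -25/4)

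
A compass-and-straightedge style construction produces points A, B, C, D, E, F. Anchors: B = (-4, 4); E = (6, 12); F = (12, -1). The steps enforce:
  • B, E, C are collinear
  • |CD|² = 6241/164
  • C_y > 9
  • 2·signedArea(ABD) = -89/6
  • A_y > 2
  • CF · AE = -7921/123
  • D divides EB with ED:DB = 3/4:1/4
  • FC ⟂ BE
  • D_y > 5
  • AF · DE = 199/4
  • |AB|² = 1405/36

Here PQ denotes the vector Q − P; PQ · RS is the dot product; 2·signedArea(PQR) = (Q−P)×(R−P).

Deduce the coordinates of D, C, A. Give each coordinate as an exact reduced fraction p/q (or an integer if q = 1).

A = (13/6, 3)
C = (136/41, 404/41)
D = (-3/2, 6)

1. D_x = -3/2  [D divides EB with ED:DB = 3/4:1/4]
2. D_y = 6  [D divides EB with ED:DB = 3/4:1/4]
   → D = (-3/2, 6)
3. C_x = 136/41  [B, E, C are collinear ∩ FC ⟂ BE]
4. C_y = 404/41  [B, E, C are collinear ∩ FC ⟂ BE]
   → C = (136/41, 404/41)
5. A_x = 13/6  [2·signedArea(ABD) = -89/6 ∩ AF · DE = 199/4]
6. A_y = 3  [2·signedArea(ABD) = -89/6 ∩ AF · DE = 199/4]
   → A = (13/6, 3)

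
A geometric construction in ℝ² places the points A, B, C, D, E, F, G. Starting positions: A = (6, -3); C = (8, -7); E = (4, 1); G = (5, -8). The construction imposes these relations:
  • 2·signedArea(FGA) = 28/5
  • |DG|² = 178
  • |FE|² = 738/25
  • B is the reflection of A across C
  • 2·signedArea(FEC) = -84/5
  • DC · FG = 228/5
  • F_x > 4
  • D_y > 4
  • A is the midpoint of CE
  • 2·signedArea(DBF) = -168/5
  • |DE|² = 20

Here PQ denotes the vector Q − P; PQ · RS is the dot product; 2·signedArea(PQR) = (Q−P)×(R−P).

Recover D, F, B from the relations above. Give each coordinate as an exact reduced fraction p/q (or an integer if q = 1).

1. F_x = 23/5  [2·signedArea(FEC) = -84/5 ∩ 2·signedArea(FGA) = 28/5]
2. F_y = -22/5  [2·signedArea(FEC) = -84/5 ∩ 2·signedArea(FGA) = 28/5]
   → F = (23/5, -22/5)
3. B_x = 10  [B is the reflection of A across C]
4. B_y = -11  [B is the reflection of A across C]
   → B = (10, -11)
5. D_x = 2  [2·signedArea(DBF) = -168/5 ∩ DC · FG = 228/5]
6. D_y = 5  [2·signedArea(DBF) = -168/5 ∩ DC · FG = 228/5]
   → D = (2, 5)

B = (10, -11)
D = (2, 5)
F = (23/5, -22/5)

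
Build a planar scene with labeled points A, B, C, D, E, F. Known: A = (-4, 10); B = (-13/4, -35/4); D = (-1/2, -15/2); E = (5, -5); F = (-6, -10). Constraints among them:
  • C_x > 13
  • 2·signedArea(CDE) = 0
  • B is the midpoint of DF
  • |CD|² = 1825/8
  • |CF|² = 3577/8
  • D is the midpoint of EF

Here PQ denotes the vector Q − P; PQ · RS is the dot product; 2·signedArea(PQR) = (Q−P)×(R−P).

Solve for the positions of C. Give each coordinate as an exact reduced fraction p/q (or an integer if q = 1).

1. C_x = 53/4  [line -5/2·x + 11/2·y + 40 = 0 ∩ |CF|² = 3577/8]
2. C_y = -5/4  [line -5/2·x + 11/2·y + 40 = 0 ∩ |CF|² = 3577/8]
   → C = (53/4, -5/4)

C = (53/4, -5/4)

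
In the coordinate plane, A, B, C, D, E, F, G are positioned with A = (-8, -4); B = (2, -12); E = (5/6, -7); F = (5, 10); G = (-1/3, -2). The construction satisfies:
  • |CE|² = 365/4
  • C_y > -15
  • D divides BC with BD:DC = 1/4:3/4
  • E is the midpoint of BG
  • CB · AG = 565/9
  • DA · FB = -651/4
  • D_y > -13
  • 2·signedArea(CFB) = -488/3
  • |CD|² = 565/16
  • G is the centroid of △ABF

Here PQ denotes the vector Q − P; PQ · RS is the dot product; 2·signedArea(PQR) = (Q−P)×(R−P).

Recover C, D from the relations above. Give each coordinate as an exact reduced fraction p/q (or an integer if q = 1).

C = (-17/3, -14)
D = (1/12, -25/2)

1. C_x = -17/3  [2·signedArea(CFB) = -488/3 ∩ CB · AG = 565/9]
2. C_y = -14  [2·signedArea(CFB) = -488/3 ∩ CB · AG = 565/9]
   → C = (-17/3, -14)
3. D_x = 1/12  [D divides BC with BD:DC = 1/4:3/4]
4. D_y = -25/2  [D divides BC with BD:DC = 1/4:3/4]
   → D = (1/12, -25/2)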